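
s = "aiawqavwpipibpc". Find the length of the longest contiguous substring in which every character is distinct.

6

[a] len 1
[a, i] len 2
[i, a] len 2
[i, a, w] len 3
[i, a, w, q] len 4
[w, q, a] len 3
[w, q, a, v] len 4
[q, a, v, w] len 4
[q, a, v, w, p] len 5
[q, a, v, w, p, i] len 6
[i, p] len 2
[p, i] len 2
[p, i, b] len 3
[i, b, p] len 3
[i, b, p, c] len 4
Longest all-distinct length: 6.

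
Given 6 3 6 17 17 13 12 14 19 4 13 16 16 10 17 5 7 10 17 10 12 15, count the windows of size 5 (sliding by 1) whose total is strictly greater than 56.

11

6 3 6 17 17 → sum 49
3 6 17 17 13 → sum 56
6 17 17 13 12 → sum 65  > 56 ✓
17 17 13 12 14 → sum 73  > 56 ✓
17 13 12 14 19 → sum 75  > 56 ✓
13 12 14 19 4 → sum 62  > 56 ✓
12 14 19 4 13 → sum 62  > 56 ✓
14 19 4 13 16 → sum 66  > 56 ✓
19 4 13 16 16 → sum 68  > 56 ✓
4 13 16 16 10 → sum 59  > 56 ✓
13 16 16 10 17 → sum 72  > 56 ✓
16 16 10 17 5 → sum 64  > 56 ✓
16 10 17 5 7 → sum 55
10 17 5 7 10 → sum 49
17 5 7 10 17 → sum 56
5 7 10 17 10 → sum 49
7 10 17 10 12 → sum 56
10 17 10 12 15 → sum 64  > 56 ✓
11 windows satisfy the condition.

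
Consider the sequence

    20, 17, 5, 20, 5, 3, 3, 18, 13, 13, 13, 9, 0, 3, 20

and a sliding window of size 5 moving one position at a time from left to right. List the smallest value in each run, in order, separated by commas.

5, 3, 3, 3, 3, 3, 3, 9, 0, 0, 0

20 17 5 20 5 → min 5
17 5 20 5 3 → min 3
5 20 5 3 3 → min 3
20 5 3 3 18 → min 3
5 3 3 18 13 → min 3
3 3 18 13 13 → min 3
3 18 13 13 13 → min 3
18 13 13 13 9 → min 9
13 13 13 9 0 → min 0
13 13 9 0 3 → min 0
13 9 0 3 20 → min 0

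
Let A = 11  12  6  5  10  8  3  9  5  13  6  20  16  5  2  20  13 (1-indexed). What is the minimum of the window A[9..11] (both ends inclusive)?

5

Elements at indices 9..11: 5, 13, 6
min(5, 13, 6) = 5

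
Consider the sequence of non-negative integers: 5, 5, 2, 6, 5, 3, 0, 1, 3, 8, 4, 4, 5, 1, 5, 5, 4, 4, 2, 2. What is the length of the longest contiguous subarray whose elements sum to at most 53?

[5] sum 5 len 1
[5, 5] sum 10 len 2
[5, 5, 2] sum 12 len 3
[5, 5, 2, 6] sum 18 len 4
[5, 5, 2, 6, 5] sum 23 len 5
[5, 5, 2, 6, 5, 3] sum 26 len 6
[5, 5, 2, 6, 5, 3, 0] sum 26 len 7
[5, 5, 2, 6, 5, 3, 0, 1] sum 27 len 8
[5, 5, 2, 6, 5, 3, 0, 1, 3] sum 30 len 9
[5, 5, 2, 6, 5, 3, 0, 1, 3, 8] sum 38 len 10
[5, 5, 2, 6, 5, 3, 0, 1, 3, 8, 4] sum 42 len 11
[5, 5, 2, 6, 5, 3, 0, 1, 3, 8, 4, 4] sum 46 len 12
[5, 5, 2, 6, 5, 3, 0, 1, 3, 8, 4, 4, 5] sum 51 len 13
[5, 5, 2, 6, 5, 3, 0, 1, 3, 8, 4, 4, 5, 1] sum 52 len 14
[5, 2, 6, 5, 3, 0, 1, 3, 8, 4, 4, 5, 1, 5] sum 52 len 14
[2, 6, 5, 3, 0, 1, 3, 8, 4, 4, 5, 1, 5, 5] sum 52 len 14
[5, 3, 0, 1, 3, 8, 4, 4, 5, 1, 5, 5, 4] sum 48 len 13
[5, 3, 0, 1, 3, 8, 4, 4, 5, 1, 5, 5, 4, 4] sum 52 len 14
[3, 0, 1, 3, 8, 4, 4, 5, 1, 5, 5, 4, 4, 2] sum 49 len 14
[3, 0, 1, 3, 8, 4, 4, 5, 1, 5, 5, 4, 4, 2, 2] sum 51 len 15
Longest length seen: 15.

15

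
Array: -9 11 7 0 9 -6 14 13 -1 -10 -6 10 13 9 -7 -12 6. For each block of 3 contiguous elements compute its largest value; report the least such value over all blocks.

-1

Window maxs for each of the 15 positions:
(-9, 11, 7) → max 11
(11, 7, 0) → max 11
(7, 0, 9) → max 9
(0, 9, -6) → max 9
(9, -6, 14) → max 14
(-6, 14, 13) → max 14
(14, 13, -1) → max 14
(13, -1, -10) → max 13
(-1, -10, -6) → max -1
(-10, -6, 10) → max 10
(-6, 10, 13) → max 13
(10, 13, 9) → max 13
(13, 9, -7) → max 13
(9, -7, -12) → max 9
(-7, -12, 6) → max 6
Least of these is -1.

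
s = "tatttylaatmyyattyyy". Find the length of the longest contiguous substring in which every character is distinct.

[t] len 1
[t, a] len 2
[a, t] len 2
[t] len 1
[t] len 1
[t, y] len 2
[t, y, l] len 3
[t, y, l, a] len 4
[a] len 1
[a, t] len 2
[a, t, m] len 3
[a, t, m, y] len 4
[y] len 1
[y, a] len 2
[y, a, t] len 3
[t] len 1
[t, y] len 2
[y] len 1
[y] len 1
Longest all-distinct length: 4.

4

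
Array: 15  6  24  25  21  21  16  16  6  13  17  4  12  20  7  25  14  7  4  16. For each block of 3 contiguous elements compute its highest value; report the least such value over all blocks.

14

Each size-3 window and its max:
[15, 6, 24] → max 24
[6, 24, 25] → max 25
[24, 25, 21] → max 25
[25, 21, 21] → max 25
[21, 21, 16] → max 21
[21, 16, 16] → max 21
[16, 16, 6] → max 16
[16, 6, 13] → max 16
[6, 13, 17] → max 17
[13, 17, 4] → max 17
[17, 4, 12] → max 17
[4, 12, 20] → max 20
[12, 20, 7] → max 20
[20, 7, 25] → max 25
[7, 25, 14] → max 25
[25, 14, 7] → max 25
[14, 7, 4] → max 14
[7, 4, 16] → max 16
Least of these is 14.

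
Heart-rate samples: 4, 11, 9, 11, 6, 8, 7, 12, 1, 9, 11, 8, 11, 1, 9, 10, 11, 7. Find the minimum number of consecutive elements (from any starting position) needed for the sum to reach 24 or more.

add 4: running sum 4 < 24
add 11: running sum 15 < 24
add 9: shortest ending here [4, 11, 9] sum 24, len 3
add 11: shortest ending here [11, 9, 11] sum 31, len 3
add 6: shortest ending here [9, 11, 6] sum 26, len 3
add 8: shortest ending here [11, 6, 8] sum 25, len 3
add 7: shortest ending here [11, 6, 8, 7] sum 32, len 4
add 12: shortest ending here [8, 7, 12] sum 27, len 3
add 1: shortest ending here [8, 7, 12, 1] sum 28, len 4
add 9: shortest ending here [7, 12, 1, 9] sum 29, len 4
add 11: shortest ending here [12, 1, 9, 11] sum 33, len 4
add 8: shortest ending here [9, 11, 8] sum 28, len 3
add 11: shortest ending here [11, 8, 11] sum 30, len 3
add 1: shortest ending here [11, 8, 11, 1] sum 31, len 4
add 9: shortest ending here [8, 11, 1, 9] sum 29, len 4
add 10: shortest ending here [11, 1, 9, 10] sum 31, len 4
add 11: shortest ending here [9, 10, 11] sum 30, len 3
add 7: shortest ending here [10, 11, 7] sum 28, len 3
Shortest qualifying length: 3.

3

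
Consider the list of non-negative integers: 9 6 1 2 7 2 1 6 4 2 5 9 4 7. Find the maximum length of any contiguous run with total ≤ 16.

→ 9: sum 9, len 1
→ 6: sum 15, len 2
→ 1: sum 16, len 3
→ 2 (dropped 9): sum 9, len 3
→ 7: sum 16, len 4
→ 2 (dropped 6): sum 12, len 4
→ 1: sum 13, len 5
→ 6 (dropped 1, 2): sum 16, len 4
→ 4 (dropped 7): sum 13, len 4
→ 2: sum 15, len 5
→ 5 (dropped 2, 1, 6): sum 11, len 3
→ 9 (dropped 4): sum 16, len 3
→ 4 (dropped 2, 5): sum 13, len 2
→ 7 (dropped 9): sum 11, len 2
Longest length seen: 5.

5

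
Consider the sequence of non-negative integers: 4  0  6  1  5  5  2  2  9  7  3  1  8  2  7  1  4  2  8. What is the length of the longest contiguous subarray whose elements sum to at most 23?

add 4: [4] sum 4, len 1
add 0: [4, 0] sum 4, len 2
add 6: [4, 0, 6] sum 10, len 3
add 1: [4, 0, 6, 1] sum 11, len 4
add 5: [4, 0, 6, 1, 5] sum 16, len 5
add 5: [4, 0, 6, 1, 5, 5] sum 21, len 6
add 2: [4, 0, 6, 1, 5, 5, 2] sum 23, len 7
add 2: [0, 6, 1, 5, 5, 2, 2] sum 21, len 7
add 9: [5, 5, 2, 2, 9] sum 23, len 5
add 7: [2, 2, 9, 7] sum 20, len 4
add 3: [2, 2, 9, 7, 3] sum 23, len 5
add 1: [2, 9, 7, 3, 1] sum 22, len 5
add 8: [7, 3, 1, 8] sum 19, len 4
add 2: [7, 3, 1, 8, 2] sum 21, len 5
add 7: [3, 1, 8, 2, 7] sum 21, len 5
add 1: [3, 1, 8, 2, 7, 1] sum 22, len 6
add 4: [1, 8, 2, 7, 1, 4] sum 23, len 6
add 2: [2, 7, 1, 4, 2] sum 16, len 5
add 8: [7, 1, 4, 2, 8] sum 22, len 5
Longest length seen: 7.

7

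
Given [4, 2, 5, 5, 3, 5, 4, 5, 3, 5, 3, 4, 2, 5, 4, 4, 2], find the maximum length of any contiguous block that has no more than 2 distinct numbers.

Extend right; when distinct count exceeds 2, shrink from the left:
add 4: window [4] (1 distinct), len 1
add 2: window [4, 2] (2 distinct), len 2
add 5: window [2, 5] (2 distinct), len 2
add 5: window [2, 5, 5] (2 distinct), len 3
add 3: window [5, 5, 3] (2 distinct), len 3
add 5: window [5, 5, 3, 5] (2 distinct), len 4
add 4: window [5, 4] (2 distinct), len 2
add 5: window [5, 4, 5] (2 distinct), len 3
add 3: window [5, 3] (2 distinct), len 2
add 5: window [5, 3, 5] (2 distinct), len 3
add 3: window [5, 3, 5, 3] (2 distinct), len 4
add 4: window [3, 4] (2 distinct), len 2
add 2: window [4, 2] (2 distinct), len 2
add 5: window [2, 5] (2 distinct), len 2
add 4: window [5, 4] (2 distinct), len 2
add 4: window [5, 4, 4] (2 distinct), len 3
add 2: window [4, 4, 2] (2 distinct), len 3
Longest length with ≤2 distinct: 4.

4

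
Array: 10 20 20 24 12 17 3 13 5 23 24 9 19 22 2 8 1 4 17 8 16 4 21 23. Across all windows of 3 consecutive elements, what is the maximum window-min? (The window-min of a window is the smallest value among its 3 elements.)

Window mins for each of the 22 positions:
[10, 20, 20] → min 10
[20, 20, 24] → min 20
[20, 24, 12] → min 12
[24, 12, 17] → min 12
[12, 17, 3] → min 3
[17, 3, 13] → min 3
[3, 13, 5] → min 3
[13, 5, 23] → min 5
[5, 23, 24] → min 5
[23, 24, 9] → min 9
[24, 9, 19] → min 9
[9, 19, 22] → min 9
[19, 22, 2] → min 2
[22, 2, 8] → min 2
[2, 8, 1] → min 1
[8, 1, 4] → min 1
[1, 4, 17] → min 1
[4, 17, 8] → min 4
[17, 8, 16] → min 8
[8, 16, 4] → min 4
[16, 4, 21] → min 4
[4, 21, 23] → min 4
Maximum of these is 20.

20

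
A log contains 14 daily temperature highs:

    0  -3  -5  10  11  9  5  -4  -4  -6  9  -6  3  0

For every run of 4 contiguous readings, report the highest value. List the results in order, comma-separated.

Sliding a size-4 window across the 14 values:
[0, -3, -5, 10] → max 10
[-3, -5, 10, 11] → max 11
[-5, 10, 11, 9] → max 11
[10, 11, 9, 5] → max 11
[11, 9, 5, -4] → max 11
[9, 5, -4, -4] → max 9
[5, -4, -4, -6] → max 5
[-4, -4, -6, 9] → max 9
[-4, -6, 9, -6] → max 9
[-6, 9, -6, 3] → max 9
[9, -6, 3, 0] → max 9

10, 11, 11, 11, 11, 9, 5, 9, 9, 9, 9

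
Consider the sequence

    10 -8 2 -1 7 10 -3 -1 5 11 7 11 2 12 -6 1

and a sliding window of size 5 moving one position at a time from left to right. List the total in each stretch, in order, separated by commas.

10, 10, 15, 12, 18, 22, 19, 33, 36, 43, 26, 20

10 -8 2 -1 7 → sum 10
-8 2 -1 7 10 → sum 10
2 -1 7 10 -3 → sum 15
-1 7 10 -3 -1 → sum 12
7 10 -3 -1 5 → sum 18
10 -3 -1 5 11 → sum 22
-3 -1 5 11 7 → sum 19
-1 5 11 7 11 → sum 33
5 11 7 11 2 → sum 36
11 7 11 2 12 → sum 43
7 11 2 12 -6 → sum 26
11 2 12 -6 1 → sum 20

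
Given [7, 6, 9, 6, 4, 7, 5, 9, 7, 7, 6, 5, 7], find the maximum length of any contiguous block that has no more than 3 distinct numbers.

5

[7] 1 distinct, len 1
[7, 6] 2 distinct, len 2
[7, 6, 9] 3 distinct, len 3
[7, 6, 9, 6] 3 distinct, len 4
[6, 9, 6, 4] 3 distinct, len 4
[6, 4, 7] 3 distinct, len 3
[4, 7, 5] 3 distinct, len 3
[7, 5, 9] 3 distinct, len 3
[7, 5, 9, 7] 3 distinct, len 4
[7, 5, 9, 7, 7] 3 distinct, len 5
[9, 7, 7, 6] 3 distinct, len 4
[7, 7, 6, 5] 3 distinct, len 4
[7, 7, 6, 5, 7] 3 distinct, len 5
Longest length with ≤3 distinct: 5.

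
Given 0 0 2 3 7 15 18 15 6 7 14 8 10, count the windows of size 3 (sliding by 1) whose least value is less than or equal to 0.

2

0 0 2 → min 0  ≤ 0 ✓
0 2 3 → min 0  ≤ 0 ✓
2 3 7 → min 2
3 7 15 → min 3
7 15 18 → min 7
15 18 15 → min 15
18 15 6 → min 6
15 6 7 → min 6
6 7 14 → min 6
7 14 8 → min 7
14 8 10 → min 8
2 windows satisfy the condition.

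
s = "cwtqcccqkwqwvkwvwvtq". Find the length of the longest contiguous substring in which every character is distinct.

4

[c] len 1
[c, w] len 2
[c, w, t] len 3
[c, w, t, q] len 4
[w, t, q, c] len 4
[c] len 1
[c] len 1
[c, q] len 2
[c, q, k] len 3
[c, q, k, w] len 4
[k, w, q] len 3
[q, w] len 2
[q, w, v] len 3
[q, w, v, k] len 4
[v, k, w] len 3
[k, w, v] len 3
[v, w] len 2
[w, v] len 2
[w, v, t] len 3
[w, v, t, q] len 4
Longest all-distinct length: 4.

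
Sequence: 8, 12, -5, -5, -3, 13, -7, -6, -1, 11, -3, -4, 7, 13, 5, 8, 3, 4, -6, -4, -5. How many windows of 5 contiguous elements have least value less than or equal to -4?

15

8 12 -5 -5 -3 → min -5  ≤ -4 ✓
12 -5 -5 -3 13 → min -5  ≤ -4 ✓
-5 -5 -3 13 -7 → min -7  ≤ -4 ✓
-5 -3 13 -7 -6 → min -7  ≤ -4 ✓
-3 13 -7 -6 -1 → min -7  ≤ -4 ✓
13 -7 -6 -1 11 → min -7  ≤ -4 ✓
-7 -6 -1 11 -3 → min -7  ≤ -4 ✓
-6 -1 11 -3 -4 → min -6  ≤ -4 ✓
-1 11 -3 -4 7 → min -4  ≤ -4 ✓
11 -3 -4 7 13 → min -4  ≤ -4 ✓
-3 -4 7 13 5 → min -4  ≤ -4 ✓
-4 7 13 5 8 → min -4  ≤ -4 ✓
7 13 5 8 3 → min 3
13 5 8 3 4 → min 3
5 8 3 4 -6 → min -6  ≤ -4 ✓
8 3 4 -6 -4 → min -6  ≤ -4 ✓
3 4 -6 -4 -5 → min -6  ≤ -4 ✓
15 windows satisfy the condition.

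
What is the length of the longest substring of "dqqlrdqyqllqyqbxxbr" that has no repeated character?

5

add d: [d] len 1
add q: [d, q] len 2
add q (repeat q, move left end past it): [q] len 1
add l: [q, l] len 2
add r: [q, l, r] len 3
add d: [q, l, r, d] len 4
add q (repeat q, move left end past it): [l, r, d, q] len 4
add y: [l, r, d, q, y] len 5
add q (repeat q, move left end past it): [y, q] len 2
add l: [y, q, l] len 3
add l (repeat l, move left end past it): [l] len 1
add q: [l, q] len 2
add y: [l, q, y] len 3
add q (repeat q, move left end past it): [y, q] len 2
add b: [y, q, b] len 3
add x: [y, q, b, x] len 4
add x (repeat x, move left end past it): [x] len 1
add b: [x, b] len 2
add r: [x, b, r] len 3
Longest all-distinct length: 5.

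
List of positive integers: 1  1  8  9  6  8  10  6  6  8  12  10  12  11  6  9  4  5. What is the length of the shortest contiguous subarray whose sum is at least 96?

11

Extend right; whenever the sum reaches 96, record the length and shrink from the left:
add 1: running sum 1 < 96
add 1: running sum 2 < 96
add 8: running sum 10 < 96
add 9: running sum 19 < 96
add 6: running sum 25 < 96
add 8: running sum 33 < 96
add 10: running sum 43 < 96
add 6: running sum 49 < 96
add 6: running sum 55 < 96
add 8: running sum 63 < 96
add 12: running sum 75 < 96
add 10: running sum 85 < 96
add 12: shortest ending here [1, 8, 9, 6, 8, 10, 6, 6, 8, 12, 10, 12] sum 96, len 12
add 11: shortest ending here [9, 6, 8, 10, 6, 6, 8, 12, 10, 12, 11] sum 98, len 11
add 6: shortest ending here [9, 6, 8, 10, 6, 6, 8, 12, 10, 12, 11, 6] sum 104, len 12
add 9: shortest ending here [8, 10, 6, 6, 8, 12, 10, 12, 11, 6, 9] sum 98, len 11
add 4: shortest ending here [8, 10, 6, 6, 8, 12, 10, 12, 11, 6, 9, 4] sum 102, len 12
add 5: shortest ending here [10, 6, 6, 8, 12, 10, 12, 11, 6, 9, 4, 5] sum 99, len 12
Shortest qualifying length: 11.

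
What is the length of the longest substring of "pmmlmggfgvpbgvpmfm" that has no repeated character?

6

[p] len 1
[p, m] len 2
[m] len 1
[m, l] len 2
[l, m] len 2
[l, m, g] len 3
[g] len 1
[g, f] len 2
[f, g] len 2
[f, g, v] len 3
[f, g, v, p] len 4
[f, g, v, p, b] len 5
[v, p, b, g] len 4
[p, b, g, v] len 4
[b, g, v, p] len 4
[b, g, v, p, m] len 5
[b, g, v, p, m, f] len 6
[f, m] len 2
Longest all-distinct length: 6.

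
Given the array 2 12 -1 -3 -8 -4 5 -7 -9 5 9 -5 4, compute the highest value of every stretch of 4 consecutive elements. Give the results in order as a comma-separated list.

(2, 12, -1, -3) → max 12
(12, -1, -3, -8) → max 12
(-1, -3, -8, -4) → max -1
(-3, -8, -4, 5) → max 5
(-8, -4, 5, -7) → max 5
(-4, 5, -7, -9) → max 5
(5, -7, -9, 5) → max 5
(-7, -9, 5, 9) → max 9
(-9, 5, 9, -5) → max 9
(5, 9, -5, 4) → max 9

12, 12, -1, 5, 5, 5, 5, 9, 9, 9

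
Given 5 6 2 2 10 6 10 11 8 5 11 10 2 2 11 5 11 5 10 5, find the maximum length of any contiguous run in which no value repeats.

[5] len 1
[5, 6] len 2
[5, 6, 2] len 3
[2] len 1
[2, 10] len 2
[2, 10, 6] len 3
[6, 10] len 2
[6, 10, 11] len 3
[6, 10, 11, 8] len 4
[6, 10, 11, 8, 5] len 5
[8, 5, 11] len 3
[8, 5, 11, 10] len 4
[8, 5, 11, 10, 2] len 5
[2] len 1
[2, 11] len 2
[2, 11, 5] len 3
[5, 11] len 2
[11, 5] len 2
[11, 5, 10] len 3
[10, 5] len 2
Longest all-distinct length: 5.

5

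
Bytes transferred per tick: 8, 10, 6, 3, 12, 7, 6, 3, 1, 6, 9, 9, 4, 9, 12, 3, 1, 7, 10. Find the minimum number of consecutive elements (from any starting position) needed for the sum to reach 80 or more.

add 8: running sum 8 < 80
add 10: running sum 18 < 80
add 6: running sum 24 < 80
add 3: running sum 27 < 80
add 12: running sum 39 < 80
add 7: running sum 46 < 80
add 6: running sum 52 < 80
add 3: running sum 55 < 80
add 1: running sum 56 < 80
add 6: running sum 62 < 80
add 9: running sum 71 < 80
add 9: shortest ending here [8, 10, 6, 3, 12, 7, 6, 3, 1, 6, 9, 9] sum 80, len 12
add 4: shortest ending here [8, 10, 6, 3, 12, 7, 6, 3, 1, 6, 9, 9, 4] sum 84, len 13
add 9: shortest ending here [10, 6, 3, 12, 7, 6, 3, 1, 6, 9, 9, 4, 9] sum 85, len 13
add 12: shortest ending here [3, 12, 7, 6, 3, 1, 6, 9, 9, 4, 9, 12] sum 81, len 12
add 3: shortest ending here [12, 7, 6, 3, 1, 6, 9, 9, 4, 9, 12, 3] sum 81, len 12
add 1: shortest ending here [12, 7, 6, 3, 1, 6, 9, 9, 4, 9, 12, 3, 1] sum 82, len 13
add 7: shortest ending here [12, 7, 6, 3, 1, 6, 9, 9, 4, 9, 12, 3, 1, 7] sum 89, len 14
add 10: shortest ending here [6, 3, 1, 6, 9, 9, 4, 9, 12, 3, 1, 7, 10] sum 80, len 13
Shortest qualifying length: 12.

12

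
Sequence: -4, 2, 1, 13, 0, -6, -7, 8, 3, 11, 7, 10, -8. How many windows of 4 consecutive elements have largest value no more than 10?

2

[-4, 2, 1, 13] → max 13
[2, 1, 13, 0] → max 13
[1, 13, 0, -6] → max 13
[13, 0, -6, -7] → max 13
[0, -6, -7, 8] → max 8  ≤ 10 ✓
[-6, -7, 8, 3] → max 8  ≤ 10 ✓
[-7, 8, 3, 11] → max 11
[8, 3, 11, 7] → max 11
[3, 11, 7, 10] → max 11
[11, 7, 10, -8] → max 11
2 windows satisfy the condition.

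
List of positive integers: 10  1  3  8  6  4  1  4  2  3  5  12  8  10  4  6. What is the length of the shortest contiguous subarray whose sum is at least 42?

6

add 10: running sum 10 < 42
add 1: running sum 11 < 42
add 3: running sum 14 < 42
add 8: running sum 22 < 42
add 6: running sum 28 < 42
add 4: running sum 32 < 42
add 1: running sum 33 < 42
add 4: running sum 37 < 42
add 2: running sum 39 < 42
end 9: [10, 1, 3, 8, 6, 4, 1, 4, 2, 3] sum 42, len 10
end 10: [10, 1, 3, 8, 6, 4, 1, 4, 2, 3, 5] sum 47, len 11
end 11: [8, 6, 4, 1, 4, 2, 3, 5, 12] sum 45, len 9
end 12: [6, 4, 1, 4, 2, 3, 5, 12, 8] sum 45, len 9
end 13: [4, 2, 3, 5, 12, 8, 10] sum 44, len 7
end 14: [3, 5, 12, 8, 10, 4] sum 42, len 6
end 15: [5, 12, 8, 10, 4, 6] sum 45, len 6
Shortest qualifying length: 6.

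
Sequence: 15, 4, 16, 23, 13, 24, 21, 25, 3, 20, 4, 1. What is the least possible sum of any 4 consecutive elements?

Window sums for each of the 9 positions:
[15, 4, 16, 23] → sum 58
[4, 16, 23, 13] → sum 56
[16, 23, 13, 24] → sum 76
[23, 13, 24, 21] → sum 81
[13, 24, 21, 25] → sum 83
[24, 21, 25, 3] → sum 73
[21, 25, 3, 20] → sum 69
[25, 3, 20, 4] → sum 52
[3, 20, 4, 1] → sum 28
Least of these is 28.

28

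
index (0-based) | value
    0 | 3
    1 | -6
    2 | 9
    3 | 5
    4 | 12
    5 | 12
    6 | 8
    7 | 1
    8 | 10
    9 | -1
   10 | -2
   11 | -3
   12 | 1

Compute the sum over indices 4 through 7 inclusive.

33

Elements at indices 4..7: 12, 12, 8, 1
sum(12, 12, 8, 1) = 33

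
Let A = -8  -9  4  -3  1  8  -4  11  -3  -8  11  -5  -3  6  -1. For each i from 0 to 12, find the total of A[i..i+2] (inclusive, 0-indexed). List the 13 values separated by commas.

-13, -8, 2, 6, 5, 15, 4, 0, 0, -2, 3, -2, 2

Sliding a size-3 window across the 15 values:
-8 -9 4 → sum -13
-9 4 -3 → sum -8
4 -3 1 → sum 2
-3 1 8 → sum 6
1 8 -4 → sum 5
8 -4 11 → sum 15
-4 11 -3 → sum 4
11 -3 -8 → sum 0
-3 -8 11 → sum 0
-8 11 -5 → sum -2
11 -5 -3 → sum 3
-5 -3 6 → sum -2
-3 6 -1 → sum 2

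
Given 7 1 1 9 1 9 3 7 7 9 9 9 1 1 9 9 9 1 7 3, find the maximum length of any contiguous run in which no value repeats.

4

[7] len 1
[7, 1] len 2
[1] len 1
[1, 9] len 2
[9, 1] len 2
[1, 9] len 2
[1, 9, 3] len 3
[1, 9, 3, 7] len 4
[7] len 1
[7, 9] len 2
[9] len 1
[9] len 1
[9, 1] len 2
[1] len 1
[1, 9] len 2
[9] len 1
[9] len 1
[9, 1] len 2
[9, 1, 7] len 3
[9, 1, 7, 3] len 4
Longest all-distinct length: 4.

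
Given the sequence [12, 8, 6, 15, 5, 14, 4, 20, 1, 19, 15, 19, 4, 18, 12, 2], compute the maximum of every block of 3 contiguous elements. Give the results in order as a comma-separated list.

Sliding a size-3 window across the 16 values:
[12, 8, 6] → max 12
[8, 6, 15] → max 15
[6, 15, 5] → max 15
[15, 5, 14] → max 15
[5, 14, 4] → max 14
[14, 4, 20] → max 20
[4, 20, 1] → max 20
[20, 1, 19] → max 20
[1, 19, 15] → max 19
[19, 15, 19] → max 19
[15, 19, 4] → max 19
[19, 4, 18] → max 19
[4, 18, 12] → max 18
[18, 12, 2] → max 18

12, 15, 15, 15, 14, 20, 20, 20, 19, 19, 19, 19, 18, 18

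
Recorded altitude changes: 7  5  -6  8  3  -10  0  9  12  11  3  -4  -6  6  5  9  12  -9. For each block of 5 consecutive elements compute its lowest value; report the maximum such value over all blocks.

[7, 5, -6, 8, 3] → min -6
[5, -6, 8, 3, -10] → min -10
[-6, 8, 3, -10, 0] → min -10
[8, 3, -10, 0, 9] → min -10
[3, -10, 0, 9, 12] → min -10
[-10, 0, 9, 12, 11] → min -10
[0, 9, 12, 11, 3] → min 0
[9, 12, 11, 3, -4] → min -4
[12, 11, 3, -4, -6] → min -6
[11, 3, -4, -6, 6] → min -6
[3, -4, -6, 6, 5] → min -6
[-4, -6, 6, 5, 9] → min -6
[-6, 6, 5, 9, 12] → min -6
[6, 5, 9, 12, -9] → min -9
Maximum of these is 0.

0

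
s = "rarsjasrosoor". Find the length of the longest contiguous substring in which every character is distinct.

add r: [r] len 1
add a: [r, a] len 2
add r (repeat r, move left end past it): [a, r] len 2
add s: [a, r, s] len 3
add j: [a, r, s, j] len 4
add a (repeat a, move left end past it): [r, s, j, a] len 4
add s (repeat s, move left end past it): [j, a, s] len 3
add r: [j, a, s, r] len 4
add o: [j, a, s, r, o] len 5
add s (repeat s, move left end past it): [r, o, s] len 3
add o (repeat o, move left end past it): [s, o] len 2
add o (repeat o, move left end past it): [o] len 1
add r: [o, r] len 2
Longest all-distinct length: 5.

5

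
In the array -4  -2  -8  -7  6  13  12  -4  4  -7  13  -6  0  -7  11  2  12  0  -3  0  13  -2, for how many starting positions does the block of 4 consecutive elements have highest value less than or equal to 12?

[-4, -2, -8, -7] → max -2  ≤ 12 ✓
[-2, -8, -7, 6] → max 6  ≤ 12 ✓
[-8, -7, 6, 13] → max 13
[-7, 6, 13, 12] → max 13
[6, 13, 12, -4] → max 13
[13, 12, -4, 4] → max 13
[12, -4, 4, -7] → max 12  ≤ 12 ✓
[-4, 4, -7, 13] → max 13
[4, -7, 13, -6] → max 13
[-7, 13, -6, 0] → max 13
[13, -6, 0, -7] → max 13
[-6, 0, -7, 11] → max 11  ≤ 12 ✓
[0, -7, 11, 2] → max 11  ≤ 12 ✓
[-7, 11, 2, 12] → max 12  ≤ 12 ✓
[11, 2, 12, 0] → max 12  ≤ 12 ✓
[2, 12, 0, -3] → max 12  ≤ 12 ✓
[12, 0, -3, 0] → max 12  ≤ 12 ✓
[0, -3, 0, 13] → max 13
[-3, 0, 13, -2] → max 13
9 windows satisfy the condition.

9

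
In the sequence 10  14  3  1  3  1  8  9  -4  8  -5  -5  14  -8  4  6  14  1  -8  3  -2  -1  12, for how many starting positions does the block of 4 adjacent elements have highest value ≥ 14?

10

[10, 14, 3, 1] → max 14  ≥ 14 ✓
[14, 3, 1, 3] → max 14  ≥ 14 ✓
[3, 1, 3, 1] → max 3
[1, 3, 1, 8] → max 8
[3, 1, 8, 9] → max 9
[1, 8, 9, -4] → max 9
[8, 9, -4, 8] → max 9
[9, -4, 8, -5] → max 9
[-4, 8, -5, -5] → max 8
[8, -5, -5, 14] → max 14  ≥ 14 ✓
[-5, -5, 14, -8] → max 14  ≥ 14 ✓
[-5, 14, -8, 4] → max 14  ≥ 14 ✓
[14, -8, 4, 6] → max 14  ≥ 14 ✓
[-8, 4, 6, 14] → max 14  ≥ 14 ✓
[4, 6, 14, 1] → max 14  ≥ 14 ✓
[6, 14, 1, -8] → max 14  ≥ 14 ✓
[14, 1, -8, 3] → max 14  ≥ 14 ✓
[1, -8, 3, -2] → max 3
[-8, 3, -2, -1] → max 3
[3, -2, -1, 12] → max 12
10 windows satisfy the condition.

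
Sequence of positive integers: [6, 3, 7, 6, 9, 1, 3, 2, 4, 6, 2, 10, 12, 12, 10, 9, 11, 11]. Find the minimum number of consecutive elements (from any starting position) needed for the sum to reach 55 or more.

add 6: running sum 6 < 55
add 3: running sum 9 < 55
add 7: running sum 16 < 55
add 6: running sum 22 < 55
add 9: running sum 31 < 55
add 1: running sum 32 < 55
add 3: running sum 35 < 55
add 2: running sum 37 < 55
add 4: running sum 41 < 55
add 6: running sum 47 < 55
add 2: running sum 49 < 55
add 10: shortest ending here [6, 3, 7, 6, 9, 1, 3, 2, 4, 6, 2, 10] sum 59, len 12
add 12: shortest ending here [6, 9, 1, 3, 2, 4, 6, 2, 10, 12] sum 55, len 10
add 12: shortest ending here [9, 1, 3, 2, 4, 6, 2, 10, 12, 12] sum 61, len 10
add 10: shortest ending here [4, 6, 2, 10, 12, 12, 10] sum 56, len 7
add 9: shortest ending here [2, 10, 12, 12, 10, 9] sum 55, len 6
add 11: shortest ending here [10, 12, 12, 10, 9, 11] sum 64, len 6
add 11: shortest ending here [12, 12, 10, 9, 11, 11] sum 65, len 6
Shortest qualifying length: 6.

6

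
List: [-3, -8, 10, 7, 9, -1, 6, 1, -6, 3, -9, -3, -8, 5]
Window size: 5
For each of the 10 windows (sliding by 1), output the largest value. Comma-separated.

-3 -8 10 7 9 → max 10
-8 10 7 9 -1 → max 10
10 7 9 -1 6 → max 10
7 9 -1 6 1 → max 9
9 -1 6 1 -6 → max 9
-1 6 1 -6 3 → max 6
6 1 -6 3 -9 → max 6
1 -6 3 -9 -3 → max 3
-6 3 -9 -3 -8 → max 3
3 -9 -3 -8 5 → max 5

10, 10, 10, 9, 9, 6, 6, 3, 3, 5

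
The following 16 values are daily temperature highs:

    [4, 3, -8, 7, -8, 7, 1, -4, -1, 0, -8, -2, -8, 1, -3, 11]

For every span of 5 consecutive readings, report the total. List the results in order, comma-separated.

-2, 1, -1, 3, -5, 3, -12, -15, -19, -17, -20, -1

(4, 3, -8, 7, -8) → sum -2
(3, -8, 7, -8, 7) → sum 1
(-8, 7, -8, 7, 1) → sum -1
(7, -8, 7, 1, -4) → sum 3
(-8, 7, 1, -4, -1) → sum -5
(7, 1, -4, -1, 0) → sum 3
(1, -4, -1, 0, -8) → sum -12
(-4, -1, 0, -8, -2) → sum -15
(-1, 0, -8, -2, -8) → sum -19
(0, -8, -2, -8, 1) → sum -17
(-8, -2, -8, 1, -3) → sum -20
(-2, -8, 1, -3, 11) → sum -1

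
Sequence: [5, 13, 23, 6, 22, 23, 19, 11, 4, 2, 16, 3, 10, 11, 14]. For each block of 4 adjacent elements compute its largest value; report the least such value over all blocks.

14

Window maxs for each of the 12 positions:
5 13 23 6 → max 23
13 23 6 22 → max 23
23 6 22 23 → max 23
6 22 23 19 → max 23
22 23 19 11 → max 23
23 19 11 4 → max 23
19 11 4 2 → max 19
11 4 2 16 → max 16
4 2 16 3 → max 16
2 16 3 10 → max 16
16 3 10 11 → max 16
3 10 11 14 → max 14
Least of these is 14.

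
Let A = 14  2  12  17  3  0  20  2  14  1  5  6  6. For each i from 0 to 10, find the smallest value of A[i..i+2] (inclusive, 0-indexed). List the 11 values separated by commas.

2, 2, 3, 0, 0, 0, 2, 1, 1, 1, 5

Sliding a size-3 window across the 13 values:
[14, 2, 12] → min 2
[2, 12, 17] → min 2
[12, 17, 3] → min 3
[17, 3, 0] → min 0
[3, 0, 20] → min 0
[0, 20, 2] → min 0
[20, 2, 14] → min 2
[2, 14, 1] → min 1
[14, 1, 5] → min 1
[1, 5, 6] → min 1
[5, 6, 6] → min 5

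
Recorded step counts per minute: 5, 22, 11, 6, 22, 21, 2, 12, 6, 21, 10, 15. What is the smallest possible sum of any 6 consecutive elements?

66

(5, 22, 11, 6, 22, 21) → sum 87
(22, 11, 6, 22, 21, 2) → sum 84
(11, 6, 22, 21, 2, 12) → sum 74
(6, 22, 21, 2, 12, 6) → sum 69
(22, 21, 2, 12, 6, 21) → sum 84
(21, 2, 12, 6, 21, 10) → sum 72
(2, 12, 6, 21, 10, 15) → sum 66
Smallest of these is 66.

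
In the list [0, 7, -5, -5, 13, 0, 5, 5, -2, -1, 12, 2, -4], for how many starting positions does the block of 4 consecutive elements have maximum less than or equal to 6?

0 7 -5 -5 → max 7
7 -5 -5 13 → max 13
-5 -5 13 0 → max 13
-5 13 0 5 → max 13
13 0 5 5 → max 13
0 5 5 -2 → max 5  ≤ 6 ✓
5 5 -2 -1 → max 5  ≤ 6 ✓
5 -2 -1 12 → max 12
-2 -1 12 2 → max 12
-1 12 2 -4 → max 12
2 windows satisfy the condition.

2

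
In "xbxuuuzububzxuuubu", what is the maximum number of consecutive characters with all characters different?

4

[x] len 1
[x, b] len 2
[b, x] len 2
[b, x, u] len 3
[u] len 1
[u] len 1
[u, z] len 2
[z, u] len 2
[z, u, b] len 3
[b, u] len 2
[u, b] len 2
[u, b, z] len 3
[u, b, z, x] len 4
[b, z, x, u] len 4
[u] len 1
[u] len 1
[u, b] len 2
[b, u] len 2
Longest all-distinct length: 4.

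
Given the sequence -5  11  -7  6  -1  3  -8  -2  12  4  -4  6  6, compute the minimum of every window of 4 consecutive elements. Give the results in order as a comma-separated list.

Sliding a size-4 window across the 13 values:
(-5, 11, -7, 6) → min -7
(11, -7, 6, -1) → min -7
(-7, 6, -1, 3) → min -7
(6, -1, 3, -8) → min -8
(-1, 3, -8, -2) → min -8
(3, -8, -2, 12) → min -8
(-8, -2, 12, 4) → min -8
(-2, 12, 4, -4) → min -4
(12, 4, -4, 6) → min -4
(4, -4, 6, 6) → min -4

-7, -7, -7, -8, -8, -8, -8, -4, -4, -4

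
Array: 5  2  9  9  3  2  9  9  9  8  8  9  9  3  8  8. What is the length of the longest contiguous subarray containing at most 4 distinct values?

15

[5] 1 distinct, len 1
[5, 2] 2 distinct, len 2
[5, 2, 9] 3 distinct, len 3
[5, 2, 9, 9] 3 distinct, len 4
[5, 2, 9, 9, 3] 4 distinct, len 5
[5, 2, 9, 9, 3, 2] 4 distinct, len 6
[5, 2, 9, 9, 3, 2, 9] 4 distinct, len 7
[5, 2, 9, 9, 3, 2, 9, 9] 4 distinct, len 8
[5, 2, 9, 9, 3, 2, 9, 9, 9] 4 distinct, len 9
[2, 9, 9, 3, 2, 9, 9, 9, 8] 4 distinct, len 9
[2, 9, 9, 3, 2, 9, 9, 9, 8, 8] 4 distinct, len 10
[2, 9, 9, 3, 2, 9, 9, 9, 8, 8, 9] 4 distinct, len 11
[2, 9, 9, 3, 2, 9, 9, 9, 8, 8, 9, 9] 4 distinct, len 12
[2, 9, 9, 3, 2, 9, 9, 9, 8, 8, 9, 9, 3] 4 distinct, len 13
[2, 9, 9, 3, 2, 9, 9, 9, 8, 8, 9, 9, 3, 8] 4 distinct, len 14
[2, 9, 9, 3, 2, 9, 9, 9, 8, 8, 9, 9, 3, 8, 8] 4 distinct, len 15
Longest length with ≤4 distinct: 15.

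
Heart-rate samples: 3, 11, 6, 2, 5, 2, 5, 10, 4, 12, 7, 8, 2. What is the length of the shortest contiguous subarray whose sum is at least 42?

6

add 3: running sum 3 < 42
add 11: running sum 14 < 42
add 6: running sum 20 < 42
add 2: running sum 22 < 42
add 5: running sum 27 < 42
add 2: running sum 29 < 42
add 5: running sum 34 < 42
end 7: [3, 11, 6, 2, 5, 2, 5, 10] sum 44, len 8
end 8: [11, 6, 2, 5, 2, 5, 10, 4] sum 45, len 8
end 9: [6, 2, 5, 2, 5, 10, 4, 12] sum 46, len 8
end 10: [5, 2, 5, 10, 4, 12, 7] sum 45, len 7
end 11: [5, 10, 4, 12, 7, 8] sum 46, len 6
end 12: [10, 4, 12, 7, 8, 2] sum 43, len 6
Shortest qualifying length: 6.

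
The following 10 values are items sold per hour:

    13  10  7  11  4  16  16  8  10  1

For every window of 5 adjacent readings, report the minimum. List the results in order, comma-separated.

13 10 7 11 4 → min 4
10 7 11 4 16 → min 4
7 11 4 16 16 → min 4
11 4 16 16 8 → min 4
4 16 16 8 10 → min 4
16 16 8 10 1 → min 1

4, 4, 4, 4, 4, 1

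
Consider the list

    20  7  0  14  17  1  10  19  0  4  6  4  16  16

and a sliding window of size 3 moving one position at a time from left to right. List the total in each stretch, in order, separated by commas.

27, 21, 31, 32, 28, 30, 29, 23, 10, 14, 26, 36

(20, 7, 0) → sum 27
(7, 0, 14) → sum 21
(0, 14, 17) → sum 31
(14, 17, 1) → sum 32
(17, 1, 10) → sum 28
(1, 10, 19) → sum 30
(10, 19, 0) → sum 29
(19, 0, 4) → sum 23
(0, 4, 6) → sum 10
(4, 6, 4) → sum 14
(6, 4, 16) → sum 26
(4, 16, 16) → sum 36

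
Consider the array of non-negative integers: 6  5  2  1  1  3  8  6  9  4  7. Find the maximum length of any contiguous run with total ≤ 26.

[6] sum 6 len 1
[6, 5] sum 11 len 2
[6, 5, 2] sum 13 len 3
[6, 5, 2, 1] sum 14 len 4
[6, 5, 2, 1, 1] sum 15 len 5
[6, 5, 2, 1, 1, 3] sum 18 len 6
[6, 5, 2, 1, 1, 3, 8] sum 26 len 7
[5, 2, 1, 1, 3, 8, 6] sum 26 len 7
[3, 8, 6, 9] sum 26 len 4
[6, 9, 4] sum 19 len 3
[6, 9, 4, 7] sum 26 len 4
Longest length seen: 7.

7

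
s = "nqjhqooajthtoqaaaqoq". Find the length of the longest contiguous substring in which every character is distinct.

5

[n] len 1
[n, q] len 2
[n, q, j] len 3
[n, q, j, h] len 4
[j, h, q] len 3
[j, h, q, o] len 4
[o] len 1
[o, a] len 2
[o, a, j] len 3
[o, a, j, t] len 4
[o, a, j, t, h] len 5
[h, t] len 2
[h, t, o] len 3
[h, t, o, q] len 4
[h, t, o, q, a] len 5
[a] len 1
[a] len 1
[a, q] len 2
[a, q, o] len 3
[o, q] len 2
Longest all-distinct length: 5.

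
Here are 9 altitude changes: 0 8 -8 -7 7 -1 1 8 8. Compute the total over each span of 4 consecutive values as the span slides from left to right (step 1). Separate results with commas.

(0, 8, -8, -7) → sum -7
(8, -8, -7, 7) → sum 0
(-8, -7, 7, -1) → sum -9
(-7, 7, -1, 1) → sum 0
(7, -1, 1, 8) → sum 15
(-1, 1, 8, 8) → sum 16

-7, 0, -9, 0, 15, 16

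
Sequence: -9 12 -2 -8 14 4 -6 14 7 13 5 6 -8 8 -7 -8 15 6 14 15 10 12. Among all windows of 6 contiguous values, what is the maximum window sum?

[-9, 12, -2, -8, 14, 4] → sum 11
[12, -2, -8, 14, 4, -6] → sum 14
[-2, -8, 14, 4, -6, 14] → sum 16
[-8, 14, 4, -6, 14, 7] → sum 25
[14, 4, -6, 14, 7, 13] → sum 46
[4, -6, 14, 7, 13, 5] → sum 37
[-6, 14, 7, 13, 5, 6] → sum 39
[14, 7, 13, 5, 6, -8] → sum 37
[7, 13, 5, 6, -8, 8] → sum 31
[13, 5, 6, -8, 8, -7] → sum 17
[5, 6, -8, 8, -7, -8] → sum -4
[6, -8, 8, -7, -8, 15] → sum 6
[-8, 8, -7, -8, 15, 6] → sum 6
[8, -7, -8, 15, 6, 14] → sum 28
[-7, -8, 15, 6, 14, 15] → sum 35
[-8, 15, 6, 14, 15, 10] → sum 52
[15, 6, 14, 15, 10, 12] → sum 72
Maximum of these is 72.

72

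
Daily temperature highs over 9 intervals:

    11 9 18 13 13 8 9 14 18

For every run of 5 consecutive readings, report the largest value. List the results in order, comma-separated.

18, 18, 18, 14, 18

Sliding a size-5 window across the 9 values:
(11, 9, 18, 13, 13) → max 18
(9, 18, 13, 13, 8) → max 18
(18, 13, 13, 8, 9) → max 18
(13, 13, 8, 9, 14) → max 14
(13, 8, 9, 14, 18) → max 18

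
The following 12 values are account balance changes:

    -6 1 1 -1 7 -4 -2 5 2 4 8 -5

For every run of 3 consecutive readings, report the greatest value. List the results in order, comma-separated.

(-6, 1, 1) → max 1
(1, 1, -1) → max 1
(1, -1, 7) → max 7
(-1, 7, -4) → max 7
(7, -4, -2) → max 7
(-4, -2, 5) → max 5
(-2, 5, 2) → max 5
(5, 2, 4) → max 5
(2, 4, 8) → max 8
(4, 8, -5) → max 8

1, 1, 7, 7, 7, 5, 5, 5, 8, 8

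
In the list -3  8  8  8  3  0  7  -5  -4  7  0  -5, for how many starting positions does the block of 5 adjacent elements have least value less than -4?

5

(-3, 8, 8, 8, 3) → min -3
(8, 8, 8, 3, 0) → min 0
(8, 8, 3, 0, 7) → min 0
(8, 3, 0, 7, -5) → min -5  < -4 ✓
(3, 0, 7, -5, -4) → min -5  < -4 ✓
(0, 7, -5, -4, 7) → min -5  < -4 ✓
(7, -5, -4, 7, 0) → min -5  < -4 ✓
(-5, -4, 7, 0, -5) → min -5  < -4 ✓
5 windows satisfy the condition.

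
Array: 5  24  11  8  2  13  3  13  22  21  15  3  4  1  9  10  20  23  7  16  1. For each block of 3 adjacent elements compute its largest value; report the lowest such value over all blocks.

4

5 24 11 → max 24
24 11 8 → max 24
11 8 2 → max 11
8 2 13 → max 13
2 13 3 → max 13
13 3 13 → max 13
3 13 22 → max 22
13 22 21 → max 22
22 21 15 → max 22
21 15 3 → max 21
15 3 4 → max 15
3 4 1 → max 4
4 1 9 → max 9
1 9 10 → max 10
9 10 20 → max 20
10 20 23 → max 23
20 23 7 → max 23
23 7 16 → max 23
7 16 1 → max 16
Lowest of these is 4.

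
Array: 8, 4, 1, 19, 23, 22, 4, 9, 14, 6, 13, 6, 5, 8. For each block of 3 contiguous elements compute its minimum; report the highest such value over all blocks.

19

8 4 1 → min 1
4 1 19 → min 1
1 19 23 → min 1
19 23 22 → min 19
23 22 4 → min 4
22 4 9 → min 4
4 9 14 → min 4
9 14 6 → min 6
14 6 13 → min 6
6 13 6 → min 6
13 6 5 → min 5
6 5 8 → min 5
Highest of these is 19.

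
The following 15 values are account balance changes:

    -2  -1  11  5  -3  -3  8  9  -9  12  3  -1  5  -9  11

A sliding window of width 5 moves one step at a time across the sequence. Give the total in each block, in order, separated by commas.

[-2, -1, 11, 5, -3] → sum 10
[-1, 11, 5, -3, -3] → sum 9
[11, 5, -3, -3, 8] → sum 18
[5, -3, -3, 8, 9] → sum 16
[-3, -3, 8, 9, -9] → sum 2
[-3, 8, 9, -9, 12] → sum 17
[8, 9, -9, 12, 3] → sum 23
[9, -9, 12, 3, -1] → sum 14
[-9, 12, 3, -1, 5] → sum 10
[12, 3, -1, 5, -9] → sum 10
[3, -1, 5, -9, 11] → sum 9

10, 9, 18, 16, 2, 17, 23, 14, 10, 10, 9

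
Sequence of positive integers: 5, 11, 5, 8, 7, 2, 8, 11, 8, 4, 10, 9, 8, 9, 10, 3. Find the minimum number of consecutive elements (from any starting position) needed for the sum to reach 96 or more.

add 5: running sum 5 < 96
add 11: running sum 16 < 96
add 5: running sum 21 < 96
add 8: running sum 29 < 96
add 7: running sum 36 < 96
add 2: running sum 38 < 96
add 8: running sum 46 < 96
add 11: running sum 57 < 96
add 8: running sum 65 < 96
add 4: running sum 69 < 96
add 10: running sum 79 < 96
add 9: running sum 88 < 96
add 8: shortest ending here [5, 11, 5, 8, 7, 2, 8, 11, 8, 4, 10, 9, 8] sum 96, len 13
add 9: shortest ending here [11, 5, 8, 7, 2, 8, 11, 8, 4, 10, 9, 8, 9] sum 100, len 13
add 10: shortest ending here [5, 8, 7, 2, 8, 11, 8, 4, 10, 9, 8, 9, 10] sum 99, len 13
add 3: shortest ending here [8, 7, 2, 8, 11, 8, 4, 10, 9, 8, 9, 10, 3] sum 97, len 13
Shortest qualifying length: 13.

13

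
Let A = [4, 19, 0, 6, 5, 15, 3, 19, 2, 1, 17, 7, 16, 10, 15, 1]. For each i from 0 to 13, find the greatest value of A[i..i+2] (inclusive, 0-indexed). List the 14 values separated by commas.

19, 19, 6, 15, 15, 19, 19, 19, 17, 17, 17, 16, 16, 15

(4, 19, 0) → max 19
(19, 0, 6) → max 19
(0, 6, 5) → max 6
(6, 5, 15) → max 15
(5, 15, 3) → max 15
(15, 3, 19) → max 19
(3, 19, 2) → max 19
(19, 2, 1) → max 19
(2, 1, 17) → max 17
(1, 17, 7) → max 17
(17, 7, 16) → max 17
(7, 16, 10) → max 16
(16, 10, 15) → max 16
(10, 15, 1) → max 15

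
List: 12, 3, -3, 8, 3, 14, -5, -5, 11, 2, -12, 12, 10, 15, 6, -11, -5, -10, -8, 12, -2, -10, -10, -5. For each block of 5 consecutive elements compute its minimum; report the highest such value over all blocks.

Window mins for each of the 20 positions:
[12, 3, -3, 8, 3] → min -3
[3, -3, 8, 3, 14] → min -3
[-3, 8, 3, 14, -5] → min -5
[8, 3, 14, -5, -5] → min -5
[3, 14, -5, -5, 11] → min -5
[14, -5, -5, 11, 2] → min -5
[-5, -5, 11, 2, -12] → min -12
[-5, 11, 2, -12, 12] → min -12
[11, 2, -12, 12, 10] → min -12
[2, -12, 12, 10, 15] → min -12
[-12, 12, 10, 15, 6] → min -12
[12, 10, 15, 6, -11] → min -11
[10, 15, 6, -11, -5] → min -11
[15, 6, -11, -5, -10] → min -11
[6, -11, -5, -10, -8] → min -11
[-11, -5, -10, -8, 12] → min -11
[-5, -10, -8, 12, -2] → min -10
[-10, -8, 12, -2, -10] → min -10
[-8, 12, -2, -10, -10] → min -10
[12, -2, -10, -10, -5] → min -10
Highest of these is -3.

-3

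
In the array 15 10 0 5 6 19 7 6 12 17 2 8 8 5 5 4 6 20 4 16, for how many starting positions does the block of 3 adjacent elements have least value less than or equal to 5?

15 10 0 → min 0  ≤ 5 ✓
10 0 5 → min 0  ≤ 5 ✓
0 5 6 → min 0  ≤ 5 ✓
5 6 19 → min 5  ≤ 5 ✓
6 19 7 → min 6
19 7 6 → min 6
7 6 12 → min 6
6 12 17 → min 6
12 17 2 → min 2  ≤ 5 ✓
17 2 8 → min 2  ≤ 5 ✓
2 8 8 → min 2  ≤ 5 ✓
8 8 5 → min 5  ≤ 5 ✓
8 5 5 → min 5  ≤ 5 ✓
5 5 4 → min 4  ≤ 5 ✓
5 4 6 → min 4  ≤ 5 ✓
4 6 20 → min 4  ≤ 5 ✓
6 20 4 → min 4  ≤ 5 ✓
20 4 16 → min 4  ≤ 5 ✓
14 windows satisfy the condition.

14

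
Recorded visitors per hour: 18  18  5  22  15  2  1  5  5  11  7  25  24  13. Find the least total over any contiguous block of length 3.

[18, 18, 5] → sum 41
[18, 5, 22] → sum 45
[5, 22, 15] → sum 42
[22, 15, 2] → sum 39
[15, 2, 1] → sum 18
[2, 1, 5] → sum 8
[1, 5, 5] → sum 11
[5, 5, 11] → sum 21
[5, 11, 7] → sum 23
[11, 7, 25] → sum 43
[7, 25, 24] → sum 56
[25, 24, 13] → sum 62
Least of these is 8.

8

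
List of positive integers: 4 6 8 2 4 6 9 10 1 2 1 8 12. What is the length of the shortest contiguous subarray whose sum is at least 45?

add 4: running sum 4 < 45
add 6: running sum 10 < 45
add 8: running sum 18 < 45
add 2: running sum 20 < 45
add 4: running sum 24 < 45
add 6: running sum 30 < 45
add 9: running sum 39 < 45
add 10: shortest ending here [6, 8, 2, 4, 6, 9, 10] sum 45, len 7
add 1: shortest ending here [6, 8, 2, 4, 6, 9, 10, 1] sum 46, len 8
add 2: shortest ending here [6, 8, 2, 4, 6, 9, 10, 1, 2] sum 48, len 9
add 1: shortest ending here [6, 8, 2, 4, 6, 9, 10, 1, 2, 1] sum 49, len 10
add 8: shortest ending here [8, 2, 4, 6, 9, 10, 1, 2, 1, 8] sum 51, len 10
add 12: shortest ending here [6, 9, 10, 1, 2, 1, 8, 12] sum 49, len 8
Shortest qualifying length: 7.

7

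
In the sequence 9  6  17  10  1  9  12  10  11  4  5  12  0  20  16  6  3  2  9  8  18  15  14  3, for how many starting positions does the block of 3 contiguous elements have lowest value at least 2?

[9, 6, 17] → min 6  ≥ 2 ✓
[6, 17, 10] → min 6  ≥ 2 ✓
[17, 10, 1] → min 1
[10, 1, 9] → min 1
[1, 9, 12] → min 1
[9, 12, 10] → min 9  ≥ 2 ✓
[12, 10, 11] → min 10  ≥ 2 ✓
[10, 11, 4] → min 4  ≥ 2 ✓
[11, 4, 5] → min 4  ≥ 2 ✓
[4, 5, 12] → min 4  ≥ 2 ✓
[5, 12, 0] → min 0
[12, 0, 20] → min 0
[0, 20, 16] → min 0
[20, 16, 6] → min 6  ≥ 2 ✓
[16, 6, 3] → min 3  ≥ 2 ✓
[6, 3, 2] → min 2  ≥ 2 ✓
[3, 2, 9] → min 2  ≥ 2 ✓
[2, 9, 8] → min 2  ≥ 2 ✓
[9, 8, 18] → min 8  ≥ 2 ✓
[8, 18, 15] → min 8  ≥ 2 ✓
[18, 15, 14] → min 14  ≥ 2 ✓
[15, 14, 3] → min 3  ≥ 2 ✓
16 windows satisfy the condition.

16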